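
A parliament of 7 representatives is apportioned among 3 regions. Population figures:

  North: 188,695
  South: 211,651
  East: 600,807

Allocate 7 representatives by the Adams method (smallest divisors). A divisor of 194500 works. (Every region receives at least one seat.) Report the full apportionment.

North=1; South=2; East=4

With modified divisor 194500: modified quotas North 0.970, South 1.088, East 3.089.
Rounding up: North 1, South 2, East 4 (total 7).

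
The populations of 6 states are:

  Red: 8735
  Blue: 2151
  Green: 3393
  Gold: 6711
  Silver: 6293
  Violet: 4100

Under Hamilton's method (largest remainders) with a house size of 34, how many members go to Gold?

The standard divisor is 31383/34 ≈ 923.029.
Standard quotas: Red 9.4634, Blue 2.3304, Green 3.6759, Gold 7.2706, Silver 6.8178, Violet 4.4419.
Lower quotas: Red 9, Blue 2, Green 3, Gold 7, Silver 6, Violet 4 (sum 31, leaving 3 seats).
Remainders in descending order: Silver 0.8178, Green 0.6759, Red 0.4634, Violet 0.4419, Blue 0.3304, Gold 0.2706.
The surplus seats go to Silver, Green, Red.
Gold receives 7.

7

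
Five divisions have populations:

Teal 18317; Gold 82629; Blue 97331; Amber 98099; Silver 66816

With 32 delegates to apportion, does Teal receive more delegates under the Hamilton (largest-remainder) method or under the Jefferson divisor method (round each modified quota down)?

Hamilton: Teal 2, Gold 7, Blue 8, Amber 9, Silver 6.
Jefferson: Teal 1, Gold 7, Blue 9, Amber 9, Silver 6.
Teal gets 2 under Hamilton and 1 under Jefferson.

Hamilton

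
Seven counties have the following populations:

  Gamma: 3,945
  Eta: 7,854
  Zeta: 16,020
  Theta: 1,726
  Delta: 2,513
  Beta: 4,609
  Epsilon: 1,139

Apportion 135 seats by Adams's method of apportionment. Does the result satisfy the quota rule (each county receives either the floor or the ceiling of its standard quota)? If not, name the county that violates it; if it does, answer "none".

Standard quotas: Gamma 14.087, Eta 28.046, Zeta 57.205, Theta 6.163, Delta 8.974, Beta 16.458, Epsilon 4.067.
Adams allocation: Gamma 14, Eta 28, Zeta 56, Theta 7, Delta 9, Beta 17, Epsilon 4.
Zeta has quota 57.205 (lower 57, upper 58) but receives 56 — outside the quota interval.

Zeta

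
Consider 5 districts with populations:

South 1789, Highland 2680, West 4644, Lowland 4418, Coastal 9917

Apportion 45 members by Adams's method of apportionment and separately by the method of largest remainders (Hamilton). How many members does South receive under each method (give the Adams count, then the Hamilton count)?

4 and 3

Adams: South 4, Highland 5, West 9, Lowland 9, Coastal 18.
Hamilton: South 3, Highland 5, West 9, Lowland 9, Coastal 19.
South gets 4 under Adams and 3 under Hamilton.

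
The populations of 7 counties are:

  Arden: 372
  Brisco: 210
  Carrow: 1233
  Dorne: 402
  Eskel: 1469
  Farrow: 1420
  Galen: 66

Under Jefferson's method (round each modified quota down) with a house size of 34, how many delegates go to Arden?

2

Standard divisor 5172/34 ≈ 152.118; standard quotas: Arden 2.445, Brisco 1.381, Carrow 8.106, Dorne 2.643, Eskel 9.657, Farrow 9.335, Galen 0.434.
Rounding down gives 2, 1, 8, 2, 9, 9, 0 = 31 seats, so the divisor must be adjusted.
With modified divisor 136: modified quotas Arden 2.735, Brisco 1.544, Carrow 9.066, Dorne 2.956, Eskel 10.801, Farrow 10.441, Galen 0.485.
Rounding down: Arden 2, Brisco 1, Carrow 9, Dorne 2, Eskel 10, Farrow 10, Galen 0 (total 34).
Arden receives 2.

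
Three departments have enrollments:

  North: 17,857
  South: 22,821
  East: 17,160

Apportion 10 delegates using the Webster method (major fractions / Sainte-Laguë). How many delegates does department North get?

3

Standard divisor 57838/10 ≈ 5783.8; standard quotas: North 3.087, South 3.946, East 2.967.
Rounding to the nearest integer gives North 3, South 4, East 3 — total 10, matching the house size, so no adjustment is needed.
North receives 3.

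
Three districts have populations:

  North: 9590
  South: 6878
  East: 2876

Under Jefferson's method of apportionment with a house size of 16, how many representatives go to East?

2

Standard divisor 19344/16 ≈ 1209; standard quotas: North 7.932, South 5.689, East 2.379.
Rounding down gives 7, 5, 2 = 14 seats, so the divisor must be adjusted.
With modified divisor 1100: modified quotas North 8.718, South 6.253, East 2.615.
Rounding down: North 8, South 6, East 2 (total 16).
East receives 2.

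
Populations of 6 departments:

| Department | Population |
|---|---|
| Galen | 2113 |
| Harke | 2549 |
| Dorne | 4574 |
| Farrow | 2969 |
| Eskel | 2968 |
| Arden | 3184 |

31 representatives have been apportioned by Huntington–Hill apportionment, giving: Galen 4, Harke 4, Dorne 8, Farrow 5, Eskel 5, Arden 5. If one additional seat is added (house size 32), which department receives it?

Priority for the next seat is population ÷ (√(s·(s+1))).
Priorities: Galen 472.481, Harke 569.974, Dorne 539.051, Farrow 542.063, Eskel 541.880, Arden 581.316.
Highest priority: Arden.

Arden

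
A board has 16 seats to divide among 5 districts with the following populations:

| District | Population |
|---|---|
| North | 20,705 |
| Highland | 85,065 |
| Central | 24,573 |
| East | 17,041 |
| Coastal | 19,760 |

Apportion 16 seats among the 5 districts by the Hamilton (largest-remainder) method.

Total 167144; standard divisor 167144/16 ≈ 10446.5.
Standard quotas: North 1.9820, Highland 8.1429, Central 2.3523, East 1.6313, Coastal 1.8915.
Lower quotas: North 1, Highland 8, Central 2, East 1, Coastal 1 (sum 13, leaving 3 seats).
Remainders in descending order: North 0.9820, Coastal 0.8915, East 0.6313, Central 0.3523, Highland 0.1429.
Largest remainders: North, Coastal, East receive the extra seats.

North 2; Highland 8; Central 2; East 2; Coastal 2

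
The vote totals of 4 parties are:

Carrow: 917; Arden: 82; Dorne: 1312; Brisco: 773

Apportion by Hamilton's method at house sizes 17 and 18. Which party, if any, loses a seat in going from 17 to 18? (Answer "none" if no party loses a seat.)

At 17 seats: Carrow 5, Arden 1, Dorne 7, Brisco 4.
At 18 seats: Carrow 5, Arden 0, Dorne 8, Brisco 5.
Arden drops from 1 to 0.

Arden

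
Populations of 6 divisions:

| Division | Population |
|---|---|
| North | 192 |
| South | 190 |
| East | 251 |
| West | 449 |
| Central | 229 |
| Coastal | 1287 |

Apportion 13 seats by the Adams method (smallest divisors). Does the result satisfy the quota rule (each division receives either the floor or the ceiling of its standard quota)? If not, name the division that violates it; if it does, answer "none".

Standard quotas: North 0.961, South 0.951, East 1.256, West 2.247, Central 1.146, Coastal 6.440.
Adams allocation: North 1, South 1, East 2, West 2, Central 1, Coastal 6.
Every allocation lies between the lower and upper quota.

none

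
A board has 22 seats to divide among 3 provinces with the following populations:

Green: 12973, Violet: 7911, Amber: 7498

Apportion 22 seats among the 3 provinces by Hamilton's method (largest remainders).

The standard divisor is 28382/22 ≈ 1290.091.
Standard quotas: Green 10.0559, Violet 6.1321, Amber 5.8120.
Lower quotas: Green 10, Violet 6, Amber 5 (sum 21, leaving 1 seat).
Remainders in descending order: Amber 0.8120, Violet 0.1321, Green 0.0559.
Largest remainder: Amber receives the extra seat.

Green 10, Violet 6, Amber 6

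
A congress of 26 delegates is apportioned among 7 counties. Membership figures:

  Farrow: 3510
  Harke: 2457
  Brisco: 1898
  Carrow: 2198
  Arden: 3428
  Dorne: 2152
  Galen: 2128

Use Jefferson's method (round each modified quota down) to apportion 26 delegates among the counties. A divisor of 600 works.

Farrow=5; Harke=4; Brisco=3; Carrow=3; Arden=5; Dorne=3; Galen=3

With modified divisor 600: modified quotas Farrow 5.850, Harke 4.095, Brisco 3.163, Carrow 3.663, Arden 5.713, Dorne 3.587, Galen 3.547.
Rounding down: Farrow 5, Harke 4, Brisco 3, Carrow 3, Arden 5, Dorne 3, Galen 3 (total 26).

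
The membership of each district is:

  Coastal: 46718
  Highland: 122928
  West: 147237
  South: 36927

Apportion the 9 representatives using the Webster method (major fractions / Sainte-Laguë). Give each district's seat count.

Coastal: 1; Highland: 3; West: 4; South: 1

Standard divisor 353810/9 ≈ 39312.222; standard quotas: Coastal 1.188, Highland 3.127, West 3.745, South 0.939.
Rounding to the nearest integer gives Coastal 1, Highland 3, West 4, South 1 — total 9, matching the house size, so no adjustment is needed.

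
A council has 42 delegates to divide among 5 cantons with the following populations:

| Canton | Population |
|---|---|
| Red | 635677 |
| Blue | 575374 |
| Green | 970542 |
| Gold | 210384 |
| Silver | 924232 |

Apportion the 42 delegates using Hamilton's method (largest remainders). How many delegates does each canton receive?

Red 8, Blue 7, Green 12, Gold 3, Silver 12

Standard divisor: 3316209 ÷ 42 ≈ 78957.357.
Standard quotas: Red 8.0509, Blue 7.2871, Green 12.2920, Gold 2.6645, Silver 11.7055.
Lower quotas: Red 8, Blue 7, Green 12, Gold 2, Silver 11 (sum 40, leaving 2 seats).
Remainders in descending order: Silver 0.7055, Gold 0.6645, Green 0.2920, Blue 0.2871, Red 0.0509.
Largest remainders: Silver, Gold receive the extra seats.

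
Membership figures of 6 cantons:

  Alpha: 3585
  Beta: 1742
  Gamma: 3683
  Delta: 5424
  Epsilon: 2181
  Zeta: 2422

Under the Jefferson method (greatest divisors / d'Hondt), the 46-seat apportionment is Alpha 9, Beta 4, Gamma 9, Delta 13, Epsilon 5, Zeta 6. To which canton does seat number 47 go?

Delta

Priority for the next seat is population ÷ (current seats + 1).
Priorities: Alpha 358.500, Beta 348.400, Gamma 368.300, Delta 387.429, Epsilon 363.500, Zeta 346.000.
Highest priority: Delta.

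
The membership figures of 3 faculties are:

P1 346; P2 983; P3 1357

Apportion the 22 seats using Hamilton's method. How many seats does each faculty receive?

Total 2686; standard divisor 2686/22 ≈ 122.091.
Standard quotas: P1 2.834, P2 8.051, P3 11.115.
Lower quotas: P1 2, P2 8, P3 11 (sum 21, leaving 1 seat).
Remainders in descending order: P1 0.834, P3 0.115, P2 0.051.
The surplus seat goes to P1.

P1: 3, P2: 8, P3: 11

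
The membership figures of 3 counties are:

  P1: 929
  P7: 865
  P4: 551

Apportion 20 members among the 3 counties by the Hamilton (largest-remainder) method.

The standard divisor is 2345/20 ≈ 117.25.
Standard quotas: P1 7.923, P7 7.377, P4 4.699.
Lower quotas: P1 7, P7 7, P4 4 (sum 18, leaving 2 seats).
Remainders in descending order: P1 0.923, P4 0.699, P7 0.377.
Largest remainders: P1, P4 receive the extra seats.

P1 8, P7 7, P4 5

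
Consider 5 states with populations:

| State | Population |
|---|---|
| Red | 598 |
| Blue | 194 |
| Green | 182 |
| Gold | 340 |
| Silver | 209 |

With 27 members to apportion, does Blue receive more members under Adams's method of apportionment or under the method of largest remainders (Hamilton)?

Adams

Adams: Red 10, Blue 4, Green 3, Gold 6, Silver 4.
Hamilton: Red 11, Blue 3, Green 3, Gold 6, Silver 4.
Blue gets 4 under Adams and 3 under Hamilton.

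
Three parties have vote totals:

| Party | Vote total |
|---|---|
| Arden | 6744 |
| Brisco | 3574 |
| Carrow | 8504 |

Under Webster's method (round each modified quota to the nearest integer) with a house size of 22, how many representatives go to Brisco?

Standard divisor 18822/22 ≈ 855.545; standard quotas: Arden 7.883, Brisco 4.177, Carrow 9.940.
Rounding to the nearest integer gives Arden 8, Brisco 4, Carrow 10 — total 22, matching the house size, so no adjustment is needed.
Brisco receives 4.

4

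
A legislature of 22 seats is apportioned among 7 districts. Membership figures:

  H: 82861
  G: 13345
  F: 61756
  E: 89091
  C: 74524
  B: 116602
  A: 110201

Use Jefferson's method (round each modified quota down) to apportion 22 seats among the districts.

H 3, G 0, F 2, E 4, C 3, B 5, A 5

Standard divisor 548380/22 ≈ 24926.364; standard quotas: H 3.324, G 0.535, F 2.478, E 3.574, C 2.990, B 4.678, A 4.421.
Rounding down gives 3, 0, 2, 3, 2, 4, 4 = 18 seats, so the divisor must be adjusted.
With modified divisor 21400: modified quotas H 3.872, G 0.624, F 2.886, E 4.163, C 3.482, B 5.449, A 5.150.
Rounding down: H 3, G 0, F 2, E 4, C 3, B 5, A 5 (total 22).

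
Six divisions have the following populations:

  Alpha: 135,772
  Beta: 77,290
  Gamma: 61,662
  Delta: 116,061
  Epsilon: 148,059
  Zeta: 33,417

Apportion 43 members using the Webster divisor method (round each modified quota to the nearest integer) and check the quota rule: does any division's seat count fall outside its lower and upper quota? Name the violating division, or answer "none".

Standard quotas: Alpha 10.202, Beta 5.808, Gamma 4.633, Delta 8.721, Epsilon 11.125, Zeta 2.511.
Webster allocation: Alpha 10, Beta 6, Gamma 5, Delta 9, Epsilon 11, Zeta 2.
Every allocation lies between the lower and upper quota.

none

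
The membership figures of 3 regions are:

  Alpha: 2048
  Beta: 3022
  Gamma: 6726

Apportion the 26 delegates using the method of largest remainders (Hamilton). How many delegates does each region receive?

Alpha=4, Beta=7, Gamma=15

Standard divisor: 11796 ÷ 26 ≈ 453.692.
Standard quotas: Alpha 4.5141, Beta 6.6609, Gamma 14.8250.
Lower quotas: Alpha 4, Beta 6, Gamma 14 (sum 24, leaving 2 seats).
Remainders in descending order: Gamma 0.8250, Beta 0.6609, Alpha 0.5141.
Largest remainders: Gamma, Beta receive the extra seats.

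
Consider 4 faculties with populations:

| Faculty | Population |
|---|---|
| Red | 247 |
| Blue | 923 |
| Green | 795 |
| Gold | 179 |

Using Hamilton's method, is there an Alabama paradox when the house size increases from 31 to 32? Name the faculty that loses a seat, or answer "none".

At 31 seats: Red 4, Blue 13, Green 11, Gold 3.
At 32 seats: Red 4, Blue 14, Green 12, Gold 2.
Gold drops from 3 to 2.

Gold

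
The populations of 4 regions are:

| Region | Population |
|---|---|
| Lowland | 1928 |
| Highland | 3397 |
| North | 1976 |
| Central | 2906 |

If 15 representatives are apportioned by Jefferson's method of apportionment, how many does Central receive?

Standard divisor 10207/15 ≈ 680.467; standard quotas: Lowland 2.833, Highland 4.992, North 2.904, Central 4.271.
Rounding down gives 2, 4, 2, 4 = 12 seats, so the divisor must be adjusted.
With modified divisor 600: modified quotas Lowland 3.213, Highland 5.662, North 3.293, Central 4.843.
Rounding down: Lowland 3, Highland 5, North 3, Central 4 (total 15).
Central receives 4.

4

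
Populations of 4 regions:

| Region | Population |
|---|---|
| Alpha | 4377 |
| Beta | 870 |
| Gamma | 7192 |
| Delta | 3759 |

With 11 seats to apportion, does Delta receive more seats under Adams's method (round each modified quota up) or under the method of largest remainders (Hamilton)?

Adams: Alpha 3, Beta 1, Gamma 4, Delta 3.
Hamilton: Alpha 3, Beta 1, Gamma 5, Delta 2.
Delta gets 3 under Adams and 2 under Hamilton.

Adams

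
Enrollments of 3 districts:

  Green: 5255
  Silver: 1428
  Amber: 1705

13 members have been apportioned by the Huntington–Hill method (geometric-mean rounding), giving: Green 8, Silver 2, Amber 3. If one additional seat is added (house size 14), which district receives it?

Priority for the next seat is population ÷ (√(s·(s+1))).
Priorities: Green 619.308, Silver 582.979, Amber 492.191.
Highest priority: Green.

Green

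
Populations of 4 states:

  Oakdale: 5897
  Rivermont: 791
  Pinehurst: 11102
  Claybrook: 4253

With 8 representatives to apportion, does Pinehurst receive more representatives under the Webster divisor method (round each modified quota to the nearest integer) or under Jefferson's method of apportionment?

Jefferson

Webster: Oakdale 2, Rivermont 0, Pinehurst 4, Claybrook 2.
Jefferson: Oakdale 2, Rivermont 0, Pinehurst 5, Claybrook 1.
Pinehurst gets 4 under Webster and 5 under Jefferson.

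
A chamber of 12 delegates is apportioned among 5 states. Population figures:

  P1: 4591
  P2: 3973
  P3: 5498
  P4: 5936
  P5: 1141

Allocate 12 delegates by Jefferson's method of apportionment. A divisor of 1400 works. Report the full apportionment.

P1 3, P2 2, P3 3, P4 4, P5 0

With modified divisor 1400: modified quotas P1 3.279, P2 2.838, P3 3.927, P4 4.240, P5 0.815.
Rounding down: P1 3, P2 2, P3 3, P4 4, P5 0 (total 12).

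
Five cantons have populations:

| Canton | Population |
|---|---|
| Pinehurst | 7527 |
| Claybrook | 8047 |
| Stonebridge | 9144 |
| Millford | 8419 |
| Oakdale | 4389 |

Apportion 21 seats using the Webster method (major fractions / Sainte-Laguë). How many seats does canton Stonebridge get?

5

Standard divisor 37526/21 ≈ 1786.952; standard quotas: Pinehurst 4.212, Claybrook 4.503, Stonebridge 5.117, Millford 4.711, Oakdale 2.456.
Rounding to the nearest integer gives Pinehurst 4, Claybrook 5, Stonebridge 5, Millford 5, Oakdale 2 — total 21, matching the house size, so no adjustment is needed.
Stonebridge receives 5.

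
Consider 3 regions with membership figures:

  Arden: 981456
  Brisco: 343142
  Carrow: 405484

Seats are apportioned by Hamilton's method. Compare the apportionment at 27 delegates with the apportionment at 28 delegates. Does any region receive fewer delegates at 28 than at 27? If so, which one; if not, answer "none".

At 27 seats: Arden 15, Brisco 6, Carrow 6.
At 28 seats: Arden 16, Brisco 5, Carrow 7.
Brisco drops from 6 to 5.

Brisco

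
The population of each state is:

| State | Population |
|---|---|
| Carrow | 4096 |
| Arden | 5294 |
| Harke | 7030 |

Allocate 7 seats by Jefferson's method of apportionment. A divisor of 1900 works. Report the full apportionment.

Carrow 2, Arden 2, Harke 3

With modified divisor 1900: modified quotas Carrow 2.156, Arden 2.786, Harke 3.700.
Rounding down: Carrow 2, Arden 2, Harke 3 (total 7).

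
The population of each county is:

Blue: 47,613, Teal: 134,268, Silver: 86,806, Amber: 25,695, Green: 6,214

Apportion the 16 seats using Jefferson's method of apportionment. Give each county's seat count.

Standard divisor 300596/16 ≈ 18787.25; standard quotas: Blue 2.534, Teal 7.147, Silver 4.620, Amber 1.368, Green 0.331.
Rounding down gives 2, 7, 4, 1, 0 = 14 seats, so the divisor must be adjusted.
With modified divisor 16300: modified quotas Blue 2.921, Teal 8.237, Silver 5.326, Amber 1.576, Green 0.381.
Rounding down: Blue 2, Teal 8, Silver 5, Amber 1, Green 0 (total 16).

Blue 2, Teal 8, Silver 5, Amber 1, Green 0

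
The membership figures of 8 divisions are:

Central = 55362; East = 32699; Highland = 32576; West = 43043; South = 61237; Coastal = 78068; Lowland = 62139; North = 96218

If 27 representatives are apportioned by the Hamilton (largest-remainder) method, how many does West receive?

Total 461342; standard divisor 461342/27 ≈ 17086.741.
Standard quotas: Central 3.2401, East 1.9137, Highland 1.9065, West 2.5191, South 3.5839, Coastal 4.5689, Lowland 3.6367, North 5.6311.
Lower quotas: Central 3, East 1, Highland 1, West 2, South 3, Coastal 4, Lowland 3, North 5 (sum 22, leaving 5 seats).
Remainders in descending order: East 0.9137, Highland 0.9065, Lowland 0.6367, North 0.6311, South 0.5839, Coastal 0.5689, West 0.5191, Central 0.2401.
The surplus seats go to East, Highland, Lowland, North, South.
West receives 2.

2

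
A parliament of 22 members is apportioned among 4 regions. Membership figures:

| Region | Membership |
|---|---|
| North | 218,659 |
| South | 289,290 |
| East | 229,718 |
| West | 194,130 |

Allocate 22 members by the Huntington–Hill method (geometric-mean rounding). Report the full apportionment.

With divisor 42675: modified quotas North 5.124, South 6.779, East 5.383, West 4.549.
Geometric-mean thresholds: North √(5·6)=5.477, South √(6·7)=6.481, East √(5·6)=5.477, West √(4·5)=4.472.
Each quota rounded against its threshold gives North 5, South 7, East 5, West 5 (total 22).

North: 5, South: 7, East: 5, West: 5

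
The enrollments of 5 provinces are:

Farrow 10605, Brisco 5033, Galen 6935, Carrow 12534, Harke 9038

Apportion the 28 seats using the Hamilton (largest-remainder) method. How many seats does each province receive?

Total 44145; standard divisor 44145/28 ≈ 1576.607.
Standard quotas: Farrow 6.7265, Brisco 3.1923, Galen 4.3987, Carrow 7.9500, Harke 5.7326.
Lower quotas: Farrow 6, Brisco 3, Galen 4, Carrow 7, Harke 5 (sum 25, leaving 3 seats).
Remainders in descending order: Carrow 0.9500, Harke 0.7326, Farrow 0.7265, Galen 0.3987, Brisco 0.1923.
Largest remainders: Carrow, Harke, Farrow receive the extra seats.

Farrow: 7, Brisco: 3, Galen: 4, Carrow: 8, Harke: 6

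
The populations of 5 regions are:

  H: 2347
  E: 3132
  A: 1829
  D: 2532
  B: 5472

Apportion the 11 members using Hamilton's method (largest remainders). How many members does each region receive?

H 2, E 2, A 1, D 2, B 4

Standard divisor: 15312 ÷ 11 = 1392.
Standard quotas: H 1.6861, E 2.2500, A 1.3139, D 1.8190, B 3.9310.
Lower quotas: H 1, E 2, A 1, D 1, B 3 (sum 8, leaving 3 seats).
Remainders in descending order: B 0.9310, D 0.8190, H 0.6861, A 0.3139, E 0.2500.
Largest remainders: B, D, H receive the extra seats.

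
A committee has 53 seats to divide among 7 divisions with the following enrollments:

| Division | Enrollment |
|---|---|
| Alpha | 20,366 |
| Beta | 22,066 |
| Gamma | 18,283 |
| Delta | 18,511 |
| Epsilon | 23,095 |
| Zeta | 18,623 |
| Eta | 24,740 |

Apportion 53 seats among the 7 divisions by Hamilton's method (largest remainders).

Standard divisor: 145684 ÷ 53 ≈ 2748.755.
Standard quotas: Alpha 7.4092, Beta 8.0276, Gamma 6.6514, Delta 6.7343, Epsilon 8.4020, Zeta 6.7751, Eta 9.0004.
Lower quotas: Alpha 7, Beta 8, Gamma 6, Delta 6, Epsilon 8, Zeta 6, Eta 9 (sum 50, leaving 3 seats).
Remainders in descending order: Zeta 0.7751, Delta 0.7343, Gamma 0.6514, Alpha 0.4092, Epsilon 0.4020, Beta 0.0276, Eta 0.0004.
Largest remainders: Zeta, Delta, Gamma receive the extra seats.

Alpha=7, Beta=8, Gamma=7, Delta=7, Epsilon=8, Zeta=7, Eta=9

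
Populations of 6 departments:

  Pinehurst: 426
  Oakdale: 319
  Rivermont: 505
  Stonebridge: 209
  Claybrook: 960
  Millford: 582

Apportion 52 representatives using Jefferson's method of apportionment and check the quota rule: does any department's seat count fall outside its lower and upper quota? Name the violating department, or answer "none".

Standard quotas: Pinehurst 7.382, Oakdale 5.527, Rivermont 8.750, Stonebridge 3.621, Claybrook 16.634, Millford 10.085.
Jefferson allocation: Pinehurst 7, Oakdale 5, Rivermont 9, Stonebridge 3, Claybrook 18, Millford 10.
Claybrook has quota 16.634 (lower 16, upper 17) but receives 18 — outside the quota interval.

Claybrook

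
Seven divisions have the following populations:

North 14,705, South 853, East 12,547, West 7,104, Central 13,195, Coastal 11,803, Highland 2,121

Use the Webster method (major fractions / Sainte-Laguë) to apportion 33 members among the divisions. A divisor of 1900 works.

With modified divisor 1900: modified quotas North 7.739, South 0.449, East 6.604, West 3.739, Central 6.945, Coastal 6.212, Highland 1.116.
Rounding to the nearest integer: North 8, South 0, East 7, West 4, Central 7, Coastal 6, Highland 1 (total 33).

North 8; South 0; East 7; West 4; Central 7; Coastal 6; Highland 1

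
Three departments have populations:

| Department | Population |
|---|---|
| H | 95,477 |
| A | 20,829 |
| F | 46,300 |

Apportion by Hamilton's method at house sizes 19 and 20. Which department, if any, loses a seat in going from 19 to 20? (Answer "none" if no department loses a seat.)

A

At 19 seats: H 11, A 3, F 5.
At 20 seats: H 12, A 2, F 6.
A drops from 3 to 2.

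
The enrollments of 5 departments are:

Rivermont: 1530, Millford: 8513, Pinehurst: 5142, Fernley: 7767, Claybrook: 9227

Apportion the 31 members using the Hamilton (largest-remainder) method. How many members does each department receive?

Rivermont=1, Millford=8, Pinehurst=5, Fernley=8, Claybrook=9

The standard divisor is 32179/31 ≈ 1038.032.
Standard quotas: Rivermont 1.4739, Millford 8.2011, Pinehurst 4.9536, Fernley 7.4824, Claybrook 8.8889.
Lower quotas: Rivermont 1, Millford 8, Pinehurst 4, Fernley 7, Claybrook 8 (sum 28, leaving 3 seats).
Remainders in descending order: Pinehurst 0.9536, Claybrook 0.8889, Fernley 0.4824, Rivermont 0.4739, Millford 0.2011.
Largest remainders: Pinehurst, Claybrook, Fernley receive the extra seats.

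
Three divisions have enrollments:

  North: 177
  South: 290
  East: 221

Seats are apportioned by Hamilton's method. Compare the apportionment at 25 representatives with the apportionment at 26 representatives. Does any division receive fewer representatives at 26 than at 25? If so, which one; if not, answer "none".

none

At 25 seats: North 6, South 11, East 8.
At 26 seats: North 7, South 11, East 8.
No division's allocation decreased.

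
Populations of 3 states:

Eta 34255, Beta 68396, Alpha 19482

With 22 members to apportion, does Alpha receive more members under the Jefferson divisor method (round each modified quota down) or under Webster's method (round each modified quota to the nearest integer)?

Webster

Jefferson: Eta 6, Beta 13, Alpha 3.
Webster: Eta 6, Beta 12, Alpha 4.
Alpha gets 3 under Jefferson and 4 under Webster.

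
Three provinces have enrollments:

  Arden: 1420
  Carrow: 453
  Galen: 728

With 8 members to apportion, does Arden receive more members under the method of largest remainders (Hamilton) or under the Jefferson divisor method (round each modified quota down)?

Jefferson

Hamilton: Arden 4, Carrow 2, Galen 2.
Jefferson: Arden 5, Carrow 1, Galen 2.
Arden gets 4 under Hamilton and 5 under Jefferson.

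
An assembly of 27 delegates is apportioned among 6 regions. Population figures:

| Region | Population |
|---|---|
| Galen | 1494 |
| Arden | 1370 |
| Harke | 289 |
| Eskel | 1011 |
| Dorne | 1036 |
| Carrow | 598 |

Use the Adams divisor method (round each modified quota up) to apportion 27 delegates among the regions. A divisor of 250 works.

Galen 6; Arden 6; Harke 2; Eskel 5; Dorne 5; Carrow 3

With modified divisor 250: modified quotas Galen 5.976, Arden 5.480, Harke 1.156, Eskel 4.044, Dorne 4.144, Carrow 2.392.
Rounding up: Galen 6, Arden 6, Harke 2, Eskel 5, Dorne 5, Carrow 3 (total 27).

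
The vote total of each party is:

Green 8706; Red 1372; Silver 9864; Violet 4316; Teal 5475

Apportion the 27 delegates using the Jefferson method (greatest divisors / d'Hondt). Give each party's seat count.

Standard divisor 29733/27 ≈ 1101.222; standard quotas: Green 7.906, Red 1.246, Silver 8.957, Violet 3.919, Teal 4.972.
Rounding down gives 7, 1, 8, 3, 4 = 23 seats, so the divisor must be adjusted.
With modified divisor 1000: modified quotas Green 8.706, Red 1.372, Silver 9.864, Violet 4.316, Teal 5.475.
Rounding down: Green 8, Red 1, Silver 9, Violet 4, Teal 5 (total 27).

Green=8; Red=1; Silver=9; Violet=4; Teal=5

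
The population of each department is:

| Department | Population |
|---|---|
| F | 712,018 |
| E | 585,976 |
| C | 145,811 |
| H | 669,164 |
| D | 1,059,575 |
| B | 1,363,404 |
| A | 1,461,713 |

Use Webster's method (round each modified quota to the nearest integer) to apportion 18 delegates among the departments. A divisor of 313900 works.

With modified divisor 313900: modified quotas F 2.268, E 1.867, C 0.465, H 2.132, D 3.376, B 4.343, A 4.657.
Rounding to the nearest integer: F 2, E 2, C 0, H 2, D 3, B 4, A 5 (total 18).

F: 2, E: 2, C: 0, H: 2, D: 3, B: 4, A: 5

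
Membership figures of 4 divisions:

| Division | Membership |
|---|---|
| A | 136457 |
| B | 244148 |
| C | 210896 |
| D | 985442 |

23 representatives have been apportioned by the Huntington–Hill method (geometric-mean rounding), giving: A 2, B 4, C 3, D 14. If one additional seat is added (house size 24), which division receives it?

Priority for the next seat is population ÷ (√(s·(s+1))).
Priorities: A 55708.337, B 54593.152, C 60880.431, D 68001.958.
Highest priority: D.

D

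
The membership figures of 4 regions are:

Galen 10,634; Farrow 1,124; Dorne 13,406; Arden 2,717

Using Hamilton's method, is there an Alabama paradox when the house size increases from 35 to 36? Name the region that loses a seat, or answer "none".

At 35 seats: Galen 13, Farrow 2, Dorne 17, Arden 3.
At 36 seats: Galen 14, Farrow 1, Dorne 17, Arden 4.
Farrow drops from 2 to 1.

Farrow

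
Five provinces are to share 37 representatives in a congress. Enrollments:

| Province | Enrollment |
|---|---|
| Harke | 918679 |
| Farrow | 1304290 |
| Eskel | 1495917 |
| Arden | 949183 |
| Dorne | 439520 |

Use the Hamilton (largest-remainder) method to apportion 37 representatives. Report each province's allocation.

Harke 7; Farrow 9; Eskel 11; Arden 7; Dorne 3

The standard divisor is 5107589/37 ≈ 138042.946.
Standard quotas: Harke 6.6550, Farrow 9.4484, Eskel 10.8366, Arden 6.8760, Dorne 3.1839.
Lower quotas: Harke 6, Farrow 9, Eskel 10, Arden 6, Dorne 3 (sum 34, leaving 3 seats).
Remainders in descending order: Arden 0.8760, Eskel 0.8366, Harke 0.6550, Farrow 0.4484, Dorne 0.1839.
The surplus seats go to Arden, Eskel, Harke.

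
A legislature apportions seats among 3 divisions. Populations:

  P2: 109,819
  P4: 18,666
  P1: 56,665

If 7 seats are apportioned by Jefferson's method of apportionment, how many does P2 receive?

5

Standard divisor 185150/7 ≈ 26450; standard quotas: P2 4.152, P4 0.706, P1 2.142.
Rounding down gives 4, 0, 2 = 6 seats, so the divisor must be adjusted.
With modified divisor 20400: modified quotas P2 5.383, P4 0.915, P1 2.778.
Rounding down: P2 5, P4 0, P1 2 (total 7).
P2 receives 5.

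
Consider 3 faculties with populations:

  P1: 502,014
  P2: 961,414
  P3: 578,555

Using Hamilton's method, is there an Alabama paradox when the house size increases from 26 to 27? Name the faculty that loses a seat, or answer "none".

P1

At 26 seats: P1 7, P2 12, P3 7.
At 27 seats: P1 6, P2 13, P3 8.
P1 drops from 7 to 6.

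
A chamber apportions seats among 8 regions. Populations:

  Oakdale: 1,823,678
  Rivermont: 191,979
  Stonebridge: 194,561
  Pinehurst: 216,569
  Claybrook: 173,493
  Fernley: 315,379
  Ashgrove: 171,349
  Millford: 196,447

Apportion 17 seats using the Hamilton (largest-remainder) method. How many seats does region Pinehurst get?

The standard divisor is 3283455/17 ≈ 193144.412.
Standard quotas: Oakdale 9.4420, Rivermont 0.9940, Stonebridge 1.0073, Pinehurst 1.1213, Claybrook 0.8983, Fernley 1.6329, Ashgrove 0.8872, Millford 1.0171.
Lower quotas: Oakdale 9, Rivermont 0, Stonebridge 1, Pinehurst 1, Claybrook 0, Fernley 1, Ashgrove 0, Millford 1 (sum 13, leaving 4 seats).
Remainders in descending order: Rivermont 0.9940, Claybrook 0.8983, Ashgrove 0.8872, Fernley 0.6329, Oakdale 0.4420, Pinehurst 0.1213, Millford 0.0171, Stonebridge 0.0073.
Largest remainders: Rivermont, Claybrook, Ashgrove, Fernley receive the extra seats.
Pinehurst receives 1.

1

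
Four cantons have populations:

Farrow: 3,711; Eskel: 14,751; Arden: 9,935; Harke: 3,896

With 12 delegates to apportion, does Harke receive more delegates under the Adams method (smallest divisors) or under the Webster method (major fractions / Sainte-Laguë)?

Adams

Adams: Farrow 2, Eskel 5, Arden 3, Harke 2.
Webster: Farrow 1, Eskel 6, Arden 4, Harke 1.
Harke gets 2 under Adams and 1 under Webster.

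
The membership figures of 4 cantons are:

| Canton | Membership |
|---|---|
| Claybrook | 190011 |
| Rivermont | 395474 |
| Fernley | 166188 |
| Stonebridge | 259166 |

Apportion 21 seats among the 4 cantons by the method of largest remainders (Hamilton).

Claybrook 4, Rivermont 8, Fernley 4, Stonebridge 5

Total 1010839; standard divisor 1010839/21 ≈ 48135.19.
Standard quotas: Claybrook 3.9474, Rivermont 8.2159, Fernley 3.4525, Stonebridge 5.3841.
Lower quotas: Claybrook 3, Rivermont 8, Fernley 3, Stonebridge 5 (sum 19, leaving 2 seats).
Remainders in descending order: Claybrook 0.9474, Fernley 0.4525, Stonebridge 0.3841, Rivermont 0.2159.
The surplus seats go to Claybrook, Fernley.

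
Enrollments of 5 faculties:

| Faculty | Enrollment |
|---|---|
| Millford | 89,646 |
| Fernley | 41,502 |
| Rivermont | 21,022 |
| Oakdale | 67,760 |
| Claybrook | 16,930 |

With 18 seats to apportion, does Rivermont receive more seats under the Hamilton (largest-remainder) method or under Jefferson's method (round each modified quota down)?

Hamilton

Hamilton: Millford 7, Fernley 3, Rivermont 2, Oakdale 5, Claybrook 1.
Jefferson: Millford 7, Fernley 3, Rivermont 1, Oakdale 6, Claybrook 1.
Rivermont gets 2 under Hamilton and 1 under Jefferson.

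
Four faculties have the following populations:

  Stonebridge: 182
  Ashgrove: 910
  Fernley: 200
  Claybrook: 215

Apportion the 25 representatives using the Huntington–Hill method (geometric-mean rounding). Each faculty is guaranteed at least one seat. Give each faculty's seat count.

With divisor 60: modified quotas Stonebridge 3.033, Ashgrove 15.167, Fernley 3.333, Claybrook 3.583.
Geometric-mean thresholds: Stonebridge √(3·4)=3.464, Ashgrove √(15·16)=15.492, Fernley √(3·4)=3.464, Claybrook √(3·4)=3.464.
Each quota rounded against its threshold gives Stonebridge 3, Ashgrove 15, Fernley 3, Claybrook 4 (total 25).

Stonebridge: 3; Ashgrove: 15; Fernley: 3; Claybrook: 4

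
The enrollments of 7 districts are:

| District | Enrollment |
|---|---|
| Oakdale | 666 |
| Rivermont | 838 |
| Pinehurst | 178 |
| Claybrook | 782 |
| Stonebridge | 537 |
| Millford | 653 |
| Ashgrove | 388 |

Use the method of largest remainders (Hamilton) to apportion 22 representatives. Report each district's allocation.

Oakdale 4, Rivermont 5, Pinehurst 1, Claybrook 4, Stonebridge 3, Millford 3, Ashgrove 2

The standard divisor is 4042/22 ≈ 183.727.
Standard quotas: Oakdale 3.625, Rivermont 4.561, Pinehurst 0.969, Claybrook 4.256, Stonebridge 2.923, Millford 3.554, Ashgrove 2.112.
Lower quotas: Oakdale 3, Rivermont 4, Pinehurst 0, Claybrook 4, Stonebridge 2, Millford 3, Ashgrove 2 (sum 18, leaving 4 seats).
Remainders in descending order: Pinehurst 0.969, Stonebridge 0.923, Oakdale 0.625, Rivermont 0.561, Millford 0.554, Claybrook 0.256, Ashgrove 0.112.
The surplus seats go to Pinehurst, Stonebridge, Oakdale, Rivermont.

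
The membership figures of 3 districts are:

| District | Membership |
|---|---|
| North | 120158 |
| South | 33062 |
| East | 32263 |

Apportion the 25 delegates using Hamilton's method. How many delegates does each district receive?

North: 16; South: 5; East: 4

The standard divisor is 185483/25 ≈ 7419.32.
Standard quotas: North 16.1953, South 4.4562, East 4.3485.
Lower quotas: North 16, South 4, East 4 (sum 24, leaving 1 seat).
Remainders in descending order: South 0.4562, East 0.3485, North 0.1953.
The surplus seat goes to South.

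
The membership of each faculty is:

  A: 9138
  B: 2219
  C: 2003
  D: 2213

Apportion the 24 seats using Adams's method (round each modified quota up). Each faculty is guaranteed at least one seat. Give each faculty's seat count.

A=13; B=4; C=3; D=4

Standard divisor 15573/24 ≈ 648.875; standard quotas: A 14.083, B 3.420, C 3.087, D 3.411.
Rounding up gives 15, 4, 4, 4 = 27 seats, so the divisor must be adjusted.
With modified divisor 720: modified quotas A 12.692, B 3.082, C 2.782, D 3.074.
Rounding up: A 13, B 4, C 3, D 4 (total 24).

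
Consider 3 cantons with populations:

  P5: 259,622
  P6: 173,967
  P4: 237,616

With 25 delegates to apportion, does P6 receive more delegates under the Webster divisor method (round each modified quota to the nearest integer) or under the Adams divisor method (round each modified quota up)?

Webster: P5 10, P6 6, P4 9.
Adams: P5 9, P6 7, P4 9.
P6 gets 6 under Webster and 7 under Adams.

Adams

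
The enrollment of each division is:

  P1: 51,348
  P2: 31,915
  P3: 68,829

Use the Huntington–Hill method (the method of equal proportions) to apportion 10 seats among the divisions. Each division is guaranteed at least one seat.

With divisor 15107: modified quotas P1 3.399, P2 2.113, P3 4.556.
Geometric-mean thresholds: P1 √(3·4)=3.464, P2 √(2·3)=2.449, P3 √(4·5)=4.472.
Each quota rounded against its threshold gives P1 3, P2 2, P3 5 (total 10).

P1 3, P2 2, P3 5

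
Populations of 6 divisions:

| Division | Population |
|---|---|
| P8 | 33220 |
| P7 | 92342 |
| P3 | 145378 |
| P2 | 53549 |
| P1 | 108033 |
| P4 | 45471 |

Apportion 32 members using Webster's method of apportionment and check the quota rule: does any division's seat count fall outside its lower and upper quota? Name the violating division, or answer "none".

none

Standard quotas: P8 2.224, P7 6.182, P3 9.733, P2 3.585, P1 7.232, P4 3.044.
Webster allocation: P8 2, P7 6, P3 10, P2 4, P1 7, P4 3.
Every allocation lies between the lower and upper quota.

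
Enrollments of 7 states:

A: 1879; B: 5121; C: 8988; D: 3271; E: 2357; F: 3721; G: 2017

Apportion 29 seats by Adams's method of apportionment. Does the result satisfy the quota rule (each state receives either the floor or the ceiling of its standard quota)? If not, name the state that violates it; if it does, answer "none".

none

Standard quotas: A 1.992, B 5.429, C 9.529, D 3.468, E 2.499, F 3.945, G 2.138.
Adams allocation: A 2, B 5, C 9, D 4, E 3, F 4, G 2.
Every allocation lies between the lower and upper quota.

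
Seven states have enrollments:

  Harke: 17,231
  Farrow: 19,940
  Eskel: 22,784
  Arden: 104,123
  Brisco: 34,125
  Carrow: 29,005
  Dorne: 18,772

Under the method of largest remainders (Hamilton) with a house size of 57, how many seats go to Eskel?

The standard divisor is 245980/57 ≈ 4315.439.
Standard quotas: Harke 3.9929, Farrow 4.6206, Eskel 5.2796, Arden 24.1280, Brisco 7.9077, Carrow 6.7212, Dorne 4.3500.
Lower quotas: Harke 3, Farrow 4, Eskel 5, Arden 24, Brisco 7, Carrow 6, Dorne 4 (sum 53, leaving 4 seats).
Remainders in descending order: Harke 0.9929, Brisco 0.9077, Carrow 0.7212, Farrow 0.6206, Dorne 0.3500, Eskel 0.2796, Arden 0.1280.
Largest remainders: Harke, Brisco, Carrow, Farrow receive the extra seats.
Eskel receives 5.

5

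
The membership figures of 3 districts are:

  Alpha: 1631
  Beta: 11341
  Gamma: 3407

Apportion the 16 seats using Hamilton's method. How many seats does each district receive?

Total 16379; standard divisor 16379/16 ≈ 1023.688.
Standard quotas: Alpha 1.5933, Beta 11.0786, Gamma 3.3282.
Lower quotas: Alpha 1, Beta 11, Gamma 3 (sum 15, leaving 1 seat).
Remainders in descending order: Alpha 0.5933, Gamma 0.3282, Beta 0.0786.
The surplus seat goes to Alpha.

Alpha 2, Beta 11, Gamma 3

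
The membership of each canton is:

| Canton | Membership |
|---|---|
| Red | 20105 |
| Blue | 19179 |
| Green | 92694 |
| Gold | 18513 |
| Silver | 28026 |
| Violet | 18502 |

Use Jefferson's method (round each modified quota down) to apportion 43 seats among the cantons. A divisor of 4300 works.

Red=4, Blue=4, Green=21, Gold=4, Silver=6, Violet=4

With modified divisor 4300: modified quotas Red 4.676, Blue 4.460, Green 21.557, Gold 4.305, Silver 6.518, Violet 4.303.
Rounding down: Red 4, Blue 4, Green 21, Gold 4, Silver 6, Violet 4 (total 43).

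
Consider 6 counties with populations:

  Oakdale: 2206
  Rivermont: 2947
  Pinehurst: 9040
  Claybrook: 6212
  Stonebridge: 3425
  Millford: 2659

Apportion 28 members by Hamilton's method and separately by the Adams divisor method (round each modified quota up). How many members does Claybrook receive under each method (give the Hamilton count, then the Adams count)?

Hamilton: Oakdale 2, Rivermont 3, Pinehurst 9, Claybrook 7, Stonebridge 4, Millford 3.
Adams: Oakdale 3, Rivermont 3, Pinehurst 9, Claybrook 6, Stonebridge 4, Millford 3.
Claybrook gets 7 under Hamilton and 6 under Adams.

7 and 6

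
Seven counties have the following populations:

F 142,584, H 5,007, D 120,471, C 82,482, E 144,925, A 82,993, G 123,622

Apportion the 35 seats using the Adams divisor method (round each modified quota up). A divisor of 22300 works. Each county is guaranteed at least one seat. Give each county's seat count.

F 7; H 1; D 6; C 4; E 7; A 4; G 6

With modified divisor 22300: modified quotas F 6.394, H 0.225, D 5.402, C 3.699, E 6.499, A 3.722, G 5.544.
Rounding up: F 7, H 1, D 6, C 4, E 7, A 4, G 6 (total 35).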